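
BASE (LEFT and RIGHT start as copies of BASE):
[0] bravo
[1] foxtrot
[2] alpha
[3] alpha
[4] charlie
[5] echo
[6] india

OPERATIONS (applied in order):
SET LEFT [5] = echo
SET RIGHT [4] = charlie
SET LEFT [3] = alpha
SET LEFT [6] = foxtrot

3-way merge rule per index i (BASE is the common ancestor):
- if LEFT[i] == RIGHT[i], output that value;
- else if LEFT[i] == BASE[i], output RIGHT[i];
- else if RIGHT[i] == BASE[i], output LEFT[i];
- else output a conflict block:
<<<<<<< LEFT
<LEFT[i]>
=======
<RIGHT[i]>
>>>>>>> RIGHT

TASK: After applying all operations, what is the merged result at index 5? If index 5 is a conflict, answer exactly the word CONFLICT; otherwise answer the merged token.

Final LEFT:  [bravo, foxtrot, alpha, alpha, charlie, echo, foxtrot]
Final RIGHT: [bravo, foxtrot, alpha, alpha, charlie, echo, india]
i=0: L=bravo R=bravo -> agree -> bravo
i=1: L=foxtrot R=foxtrot -> agree -> foxtrot
i=2: L=alpha R=alpha -> agree -> alpha
i=3: L=alpha R=alpha -> agree -> alpha
i=4: L=charlie R=charlie -> agree -> charlie
i=5: L=echo R=echo -> agree -> echo
i=6: L=foxtrot, R=india=BASE -> take LEFT -> foxtrot
Index 5 -> echo

Answer: echo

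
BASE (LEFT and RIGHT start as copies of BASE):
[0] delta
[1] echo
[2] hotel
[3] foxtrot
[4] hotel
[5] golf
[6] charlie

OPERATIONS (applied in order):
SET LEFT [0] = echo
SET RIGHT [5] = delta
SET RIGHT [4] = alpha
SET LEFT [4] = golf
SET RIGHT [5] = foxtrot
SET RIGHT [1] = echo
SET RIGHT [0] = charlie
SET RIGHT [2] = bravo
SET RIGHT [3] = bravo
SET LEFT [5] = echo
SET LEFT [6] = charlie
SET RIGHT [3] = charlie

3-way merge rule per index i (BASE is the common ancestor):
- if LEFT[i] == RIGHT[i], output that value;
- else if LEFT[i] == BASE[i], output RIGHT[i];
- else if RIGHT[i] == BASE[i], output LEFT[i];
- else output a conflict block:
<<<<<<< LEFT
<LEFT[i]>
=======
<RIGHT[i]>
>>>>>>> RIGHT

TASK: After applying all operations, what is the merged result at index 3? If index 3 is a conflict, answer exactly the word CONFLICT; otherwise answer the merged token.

Final LEFT:  [echo, echo, hotel, foxtrot, golf, echo, charlie]
Final RIGHT: [charlie, echo, bravo, charlie, alpha, foxtrot, charlie]
i=0: BASE=delta L=echo R=charlie all differ -> CONFLICT
i=1: L=echo R=echo -> agree -> echo
i=2: L=hotel=BASE, R=bravo -> take RIGHT -> bravo
i=3: L=foxtrot=BASE, R=charlie -> take RIGHT -> charlie
i=4: BASE=hotel L=golf R=alpha all differ -> CONFLICT
i=5: BASE=golf L=echo R=foxtrot all differ -> CONFLICT
i=6: L=charlie R=charlie -> agree -> charlie
Index 3 -> charlie

Answer: charlie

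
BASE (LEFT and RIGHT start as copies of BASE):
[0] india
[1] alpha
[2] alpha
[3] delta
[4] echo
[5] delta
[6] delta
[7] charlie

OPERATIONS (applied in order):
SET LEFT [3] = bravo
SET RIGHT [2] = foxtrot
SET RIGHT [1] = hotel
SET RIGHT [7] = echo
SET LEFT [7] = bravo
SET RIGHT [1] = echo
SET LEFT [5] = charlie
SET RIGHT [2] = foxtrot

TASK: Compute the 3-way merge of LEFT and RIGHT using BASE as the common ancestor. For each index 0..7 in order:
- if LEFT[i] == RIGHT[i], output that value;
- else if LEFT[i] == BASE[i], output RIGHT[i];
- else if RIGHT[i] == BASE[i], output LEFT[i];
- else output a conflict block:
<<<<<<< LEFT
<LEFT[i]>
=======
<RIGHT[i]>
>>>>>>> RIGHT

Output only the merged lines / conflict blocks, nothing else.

Final LEFT:  [india, alpha, alpha, bravo, echo, charlie, delta, bravo]
Final RIGHT: [india, echo, foxtrot, delta, echo, delta, delta, echo]
i=0: L=india R=india -> agree -> india
i=1: L=alpha=BASE, R=echo -> take RIGHT -> echo
i=2: L=alpha=BASE, R=foxtrot -> take RIGHT -> foxtrot
i=3: L=bravo, R=delta=BASE -> take LEFT -> bravo
i=4: L=echo R=echo -> agree -> echo
i=5: L=charlie, R=delta=BASE -> take LEFT -> charlie
i=6: L=delta R=delta -> agree -> delta
i=7: BASE=charlie L=bravo R=echo all differ -> CONFLICT

Answer: india
echo
foxtrot
bravo
echo
charlie
delta
<<<<<<< LEFT
bravo
=======
echo
>>>>>>> RIGHT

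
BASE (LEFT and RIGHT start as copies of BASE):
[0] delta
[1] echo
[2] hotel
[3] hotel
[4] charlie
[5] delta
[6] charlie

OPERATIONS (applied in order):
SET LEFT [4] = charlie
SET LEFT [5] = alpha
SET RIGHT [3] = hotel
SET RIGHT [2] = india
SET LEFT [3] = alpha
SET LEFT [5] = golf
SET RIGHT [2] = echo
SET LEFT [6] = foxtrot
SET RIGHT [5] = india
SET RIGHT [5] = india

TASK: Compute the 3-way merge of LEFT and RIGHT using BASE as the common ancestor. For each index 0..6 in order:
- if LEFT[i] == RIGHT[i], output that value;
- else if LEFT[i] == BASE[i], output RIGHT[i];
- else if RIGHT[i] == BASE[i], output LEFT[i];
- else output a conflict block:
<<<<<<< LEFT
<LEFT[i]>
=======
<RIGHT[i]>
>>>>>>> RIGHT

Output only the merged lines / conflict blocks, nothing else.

Answer: delta
echo
echo
alpha
charlie
<<<<<<< LEFT
golf
=======
india
>>>>>>> RIGHT
foxtrot

Derivation:
Final LEFT:  [delta, echo, hotel, alpha, charlie, golf, foxtrot]
Final RIGHT: [delta, echo, echo, hotel, charlie, india, charlie]
i=0: L=delta R=delta -> agree -> delta
i=1: L=echo R=echo -> agree -> echo
i=2: L=hotel=BASE, R=echo -> take RIGHT -> echo
i=3: L=alpha, R=hotel=BASE -> take LEFT -> alpha
i=4: L=charlie R=charlie -> agree -> charlie
i=5: BASE=delta L=golf R=india all differ -> CONFLICT
i=6: L=foxtrot, R=charlie=BASE -> take LEFT -> foxtrot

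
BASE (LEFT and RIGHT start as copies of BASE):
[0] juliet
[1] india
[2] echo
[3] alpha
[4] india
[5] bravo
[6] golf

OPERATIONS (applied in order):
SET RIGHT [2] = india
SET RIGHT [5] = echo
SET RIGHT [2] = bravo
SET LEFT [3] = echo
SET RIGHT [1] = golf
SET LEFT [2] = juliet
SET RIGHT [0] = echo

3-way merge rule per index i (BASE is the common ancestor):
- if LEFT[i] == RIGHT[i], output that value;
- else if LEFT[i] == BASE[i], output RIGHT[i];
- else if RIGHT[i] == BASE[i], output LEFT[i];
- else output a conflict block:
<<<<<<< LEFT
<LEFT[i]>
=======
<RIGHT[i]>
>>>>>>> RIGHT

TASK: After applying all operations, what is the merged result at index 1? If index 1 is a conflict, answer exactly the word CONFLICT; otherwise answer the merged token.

Final LEFT:  [juliet, india, juliet, echo, india, bravo, golf]
Final RIGHT: [echo, golf, bravo, alpha, india, echo, golf]
i=0: L=juliet=BASE, R=echo -> take RIGHT -> echo
i=1: L=india=BASE, R=golf -> take RIGHT -> golf
i=2: BASE=echo L=juliet R=bravo all differ -> CONFLICT
i=3: L=echo, R=alpha=BASE -> take LEFT -> echo
i=4: L=india R=india -> agree -> india
i=5: L=bravo=BASE, R=echo -> take RIGHT -> echo
i=6: L=golf R=golf -> agree -> golf
Index 1 -> golf

Answer: golf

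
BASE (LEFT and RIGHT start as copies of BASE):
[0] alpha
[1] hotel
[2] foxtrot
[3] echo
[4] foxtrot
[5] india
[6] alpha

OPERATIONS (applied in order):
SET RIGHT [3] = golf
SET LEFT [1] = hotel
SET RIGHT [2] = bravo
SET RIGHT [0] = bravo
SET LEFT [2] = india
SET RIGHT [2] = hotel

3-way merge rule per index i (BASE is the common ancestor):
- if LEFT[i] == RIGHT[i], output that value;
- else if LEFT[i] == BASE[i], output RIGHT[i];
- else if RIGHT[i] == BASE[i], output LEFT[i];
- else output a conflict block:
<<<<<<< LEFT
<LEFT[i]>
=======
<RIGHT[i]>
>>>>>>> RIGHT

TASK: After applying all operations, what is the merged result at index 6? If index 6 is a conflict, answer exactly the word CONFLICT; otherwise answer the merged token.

Final LEFT:  [alpha, hotel, india, echo, foxtrot, india, alpha]
Final RIGHT: [bravo, hotel, hotel, golf, foxtrot, india, alpha]
i=0: L=alpha=BASE, R=bravo -> take RIGHT -> bravo
i=1: L=hotel R=hotel -> agree -> hotel
i=2: BASE=foxtrot L=india R=hotel all differ -> CONFLICT
i=3: L=echo=BASE, R=golf -> take RIGHT -> golf
i=4: L=foxtrot R=foxtrot -> agree -> foxtrot
i=5: L=india R=india -> agree -> india
i=6: L=alpha R=alpha -> agree -> alpha
Index 6 -> alpha

Answer: alpha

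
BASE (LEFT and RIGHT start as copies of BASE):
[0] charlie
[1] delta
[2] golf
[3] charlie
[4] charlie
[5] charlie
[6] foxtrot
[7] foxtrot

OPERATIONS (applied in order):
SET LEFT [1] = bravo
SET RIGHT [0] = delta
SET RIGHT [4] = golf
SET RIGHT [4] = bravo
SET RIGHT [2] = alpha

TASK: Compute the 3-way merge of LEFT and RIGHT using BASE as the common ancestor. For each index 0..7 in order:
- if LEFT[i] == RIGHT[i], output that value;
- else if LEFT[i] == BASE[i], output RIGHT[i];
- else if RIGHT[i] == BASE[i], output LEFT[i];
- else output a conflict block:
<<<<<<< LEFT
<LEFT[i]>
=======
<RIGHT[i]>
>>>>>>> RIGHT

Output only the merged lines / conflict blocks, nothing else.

Answer: delta
bravo
alpha
charlie
bravo
charlie
foxtrot
foxtrot

Derivation:
Final LEFT:  [charlie, bravo, golf, charlie, charlie, charlie, foxtrot, foxtrot]
Final RIGHT: [delta, delta, alpha, charlie, bravo, charlie, foxtrot, foxtrot]
i=0: L=charlie=BASE, R=delta -> take RIGHT -> delta
i=1: L=bravo, R=delta=BASE -> take LEFT -> bravo
i=2: L=golf=BASE, R=alpha -> take RIGHT -> alpha
i=3: L=charlie R=charlie -> agree -> charlie
i=4: L=charlie=BASE, R=bravo -> take RIGHT -> bravo
i=5: L=charlie R=charlie -> agree -> charlie
i=6: L=foxtrot R=foxtrot -> agree -> foxtrot
i=7: L=foxtrot R=foxtrot -> agree -> foxtrot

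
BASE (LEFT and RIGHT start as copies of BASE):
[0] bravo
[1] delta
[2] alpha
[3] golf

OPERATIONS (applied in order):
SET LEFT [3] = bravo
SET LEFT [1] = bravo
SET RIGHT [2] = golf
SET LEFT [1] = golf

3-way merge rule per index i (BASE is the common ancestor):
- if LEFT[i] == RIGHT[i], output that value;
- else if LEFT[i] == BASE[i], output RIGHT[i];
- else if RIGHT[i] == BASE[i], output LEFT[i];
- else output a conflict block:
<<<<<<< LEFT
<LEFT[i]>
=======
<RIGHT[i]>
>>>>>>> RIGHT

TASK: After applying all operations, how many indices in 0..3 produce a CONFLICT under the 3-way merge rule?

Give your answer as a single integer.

Final LEFT:  [bravo, golf, alpha, bravo]
Final RIGHT: [bravo, delta, golf, golf]
i=0: L=bravo R=bravo -> agree -> bravo
i=1: L=golf, R=delta=BASE -> take LEFT -> golf
i=2: L=alpha=BASE, R=golf -> take RIGHT -> golf
i=3: L=bravo, R=golf=BASE -> take LEFT -> bravo
Conflict count: 0

Answer: 0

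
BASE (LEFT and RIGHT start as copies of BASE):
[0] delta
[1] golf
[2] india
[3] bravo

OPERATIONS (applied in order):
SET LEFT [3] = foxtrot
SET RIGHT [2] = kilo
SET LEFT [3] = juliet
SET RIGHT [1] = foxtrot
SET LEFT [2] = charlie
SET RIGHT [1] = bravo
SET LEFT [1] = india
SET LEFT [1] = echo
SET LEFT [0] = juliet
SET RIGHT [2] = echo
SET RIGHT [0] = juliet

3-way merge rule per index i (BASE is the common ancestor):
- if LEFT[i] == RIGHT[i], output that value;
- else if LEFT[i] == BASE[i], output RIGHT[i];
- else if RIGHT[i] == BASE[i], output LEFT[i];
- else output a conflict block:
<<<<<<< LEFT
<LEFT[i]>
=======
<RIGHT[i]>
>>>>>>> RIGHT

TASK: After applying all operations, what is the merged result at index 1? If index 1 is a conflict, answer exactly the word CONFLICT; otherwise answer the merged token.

Answer: CONFLICT

Derivation:
Final LEFT:  [juliet, echo, charlie, juliet]
Final RIGHT: [juliet, bravo, echo, bravo]
i=0: L=juliet R=juliet -> agree -> juliet
i=1: BASE=golf L=echo R=bravo all differ -> CONFLICT
i=2: BASE=india L=charlie R=echo all differ -> CONFLICT
i=3: L=juliet, R=bravo=BASE -> take LEFT -> juliet
Index 1 -> CONFLICT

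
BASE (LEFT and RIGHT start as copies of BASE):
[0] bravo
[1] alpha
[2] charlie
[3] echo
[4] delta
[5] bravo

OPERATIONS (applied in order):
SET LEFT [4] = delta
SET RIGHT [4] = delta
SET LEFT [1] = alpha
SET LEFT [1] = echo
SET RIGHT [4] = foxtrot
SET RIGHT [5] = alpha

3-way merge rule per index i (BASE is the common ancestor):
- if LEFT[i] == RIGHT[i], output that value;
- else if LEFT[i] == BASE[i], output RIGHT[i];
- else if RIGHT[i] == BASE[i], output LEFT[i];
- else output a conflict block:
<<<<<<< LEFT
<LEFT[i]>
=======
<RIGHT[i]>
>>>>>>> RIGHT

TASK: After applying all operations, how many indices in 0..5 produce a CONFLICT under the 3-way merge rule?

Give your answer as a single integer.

Answer: 0

Derivation:
Final LEFT:  [bravo, echo, charlie, echo, delta, bravo]
Final RIGHT: [bravo, alpha, charlie, echo, foxtrot, alpha]
i=0: L=bravo R=bravo -> agree -> bravo
i=1: L=echo, R=alpha=BASE -> take LEFT -> echo
i=2: L=charlie R=charlie -> agree -> charlie
i=3: L=echo R=echo -> agree -> echo
i=4: L=delta=BASE, R=foxtrot -> take RIGHT -> foxtrot
i=5: L=bravo=BASE, R=alpha -> take RIGHT -> alpha
Conflict count: 0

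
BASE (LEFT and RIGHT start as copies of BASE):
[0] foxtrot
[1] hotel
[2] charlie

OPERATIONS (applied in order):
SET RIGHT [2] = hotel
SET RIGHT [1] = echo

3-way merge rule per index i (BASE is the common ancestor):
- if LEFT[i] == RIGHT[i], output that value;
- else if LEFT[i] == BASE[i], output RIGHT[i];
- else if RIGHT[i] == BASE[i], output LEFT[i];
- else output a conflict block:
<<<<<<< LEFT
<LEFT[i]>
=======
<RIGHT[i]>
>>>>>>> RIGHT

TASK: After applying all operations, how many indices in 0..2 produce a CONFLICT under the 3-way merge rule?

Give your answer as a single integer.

Final LEFT:  [foxtrot, hotel, charlie]
Final RIGHT: [foxtrot, echo, hotel]
i=0: L=foxtrot R=foxtrot -> agree -> foxtrot
i=1: L=hotel=BASE, R=echo -> take RIGHT -> echo
i=2: L=charlie=BASE, R=hotel -> take RIGHT -> hotel
Conflict count: 0

Answer: 0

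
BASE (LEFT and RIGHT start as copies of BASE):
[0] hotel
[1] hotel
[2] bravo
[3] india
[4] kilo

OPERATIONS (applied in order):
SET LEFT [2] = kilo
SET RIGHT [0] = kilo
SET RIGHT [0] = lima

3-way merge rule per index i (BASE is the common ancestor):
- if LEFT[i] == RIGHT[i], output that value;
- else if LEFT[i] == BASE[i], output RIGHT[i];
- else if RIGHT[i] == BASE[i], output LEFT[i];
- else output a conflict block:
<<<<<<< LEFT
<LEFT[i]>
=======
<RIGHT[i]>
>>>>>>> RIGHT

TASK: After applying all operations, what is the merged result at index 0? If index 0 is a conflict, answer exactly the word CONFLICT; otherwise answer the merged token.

Final LEFT:  [hotel, hotel, kilo, india, kilo]
Final RIGHT: [lima, hotel, bravo, india, kilo]
i=0: L=hotel=BASE, R=lima -> take RIGHT -> lima
i=1: L=hotel R=hotel -> agree -> hotel
i=2: L=kilo, R=bravo=BASE -> take LEFT -> kilo
i=3: L=india R=india -> agree -> india
i=4: L=kilo R=kilo -> agree -> kilo
Index 0 -> lima

Answer: lima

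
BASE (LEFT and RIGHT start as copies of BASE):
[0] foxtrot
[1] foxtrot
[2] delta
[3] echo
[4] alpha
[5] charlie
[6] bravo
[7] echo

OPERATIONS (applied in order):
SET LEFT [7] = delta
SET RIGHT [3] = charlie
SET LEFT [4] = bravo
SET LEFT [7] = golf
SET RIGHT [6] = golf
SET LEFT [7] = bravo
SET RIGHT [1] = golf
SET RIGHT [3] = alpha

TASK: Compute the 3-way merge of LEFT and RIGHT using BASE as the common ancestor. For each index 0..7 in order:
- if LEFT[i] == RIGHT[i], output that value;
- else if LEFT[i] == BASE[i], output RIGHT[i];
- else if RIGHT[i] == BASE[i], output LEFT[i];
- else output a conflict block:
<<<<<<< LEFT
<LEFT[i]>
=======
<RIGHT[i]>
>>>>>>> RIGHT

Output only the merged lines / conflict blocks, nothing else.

Final LEFT:  [foxtrot, foxtrot, delta, echo, bravo, charlie, bravo, bravo]
Final RIGHT: [foxtrot, golf, delta, alpha, alpha, charlie, golf, echo]
i=0: L=foxtrot R=foxtrot -> agree -> foxtrot
i=1: L=foxtrot=BASE, R=golf -> take RIGHT -> golf
i=2: L=delta R=delta -> agree -> delta
i=3: L=echo=BASE, R=alpha -> take RIGHT -> alpha
i=4: L=bravo, R=alpha=BASE -> take LEFT -> bravo
i=5: L=charlie R=charlie -> agree -> charlie
i=6: L=bravo=BASE, R=golf -> take RIGHT -> golf
i=7: L=bravo, R=echo=BASE -> take LEFT -> bravo

Answer: foxtrot
golf
delta
alpha
bravo
charlie
golf
bravo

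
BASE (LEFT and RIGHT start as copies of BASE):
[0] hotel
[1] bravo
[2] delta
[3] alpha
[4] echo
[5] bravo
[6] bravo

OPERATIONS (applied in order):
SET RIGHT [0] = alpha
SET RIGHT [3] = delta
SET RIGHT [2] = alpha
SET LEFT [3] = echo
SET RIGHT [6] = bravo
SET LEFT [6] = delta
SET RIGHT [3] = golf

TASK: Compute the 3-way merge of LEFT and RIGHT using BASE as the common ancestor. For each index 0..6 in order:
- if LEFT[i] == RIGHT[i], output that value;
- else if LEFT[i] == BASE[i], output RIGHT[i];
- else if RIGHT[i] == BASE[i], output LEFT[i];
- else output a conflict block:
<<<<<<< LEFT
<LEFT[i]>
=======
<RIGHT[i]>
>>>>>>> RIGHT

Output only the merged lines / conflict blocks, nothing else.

Final LEFT:  [hotel, bravo, delta, echo, echo, bravo, delta]
Final RIGHT: [alpha, bravo, alpha, golf, echo, bravo, bravo]
i=0: L=hotel=BASE, R=alpha -> take RIGHT -> alpha
i=1: L=bravo R=bravo -> agree -> bravo
i=2: L=delta=BASE, R=alpha -> take RIGHT -> alpha
i=3: BASE=alpha L=echo R=golf all differ -> CONFLICT
i=4: L=echo R=echo -> agree -> echo
i=5: L=bravo R=bravo -> agree -> bravo
i=6: L=delta, R=bravo=BASE -> take LEFT -> delta

Answer: alpha
bravo
alpha
<<<<<<< LEFT
echo
=======
golf
>>>>>>> RIGHT
echo
bravo
delta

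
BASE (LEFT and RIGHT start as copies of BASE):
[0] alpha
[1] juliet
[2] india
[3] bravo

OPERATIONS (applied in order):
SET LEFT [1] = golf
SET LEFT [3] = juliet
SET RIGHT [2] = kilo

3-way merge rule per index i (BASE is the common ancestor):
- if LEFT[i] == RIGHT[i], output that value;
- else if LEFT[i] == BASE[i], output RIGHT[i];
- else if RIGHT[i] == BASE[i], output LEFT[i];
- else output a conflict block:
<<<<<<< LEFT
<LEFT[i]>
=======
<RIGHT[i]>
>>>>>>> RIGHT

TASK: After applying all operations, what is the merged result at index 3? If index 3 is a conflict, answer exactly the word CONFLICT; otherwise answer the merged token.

Final LEFT:  [alpha, golf, india, juliet]
Final RIGHT: [alpha, juliet, kilo, bravo]
i=0: L=alpha R=alpha -> agree -> alpha
i=1: L=golf, R=juliet=BASE -> take LEFT -> golf
i=2: L=india=BASE, R=kilo -> take RIGHT -> kilo
i=3: L=juliet, R=bravo=BASE -> take LEFT -> juliet
Index 3 -> juliet

Answer: juliet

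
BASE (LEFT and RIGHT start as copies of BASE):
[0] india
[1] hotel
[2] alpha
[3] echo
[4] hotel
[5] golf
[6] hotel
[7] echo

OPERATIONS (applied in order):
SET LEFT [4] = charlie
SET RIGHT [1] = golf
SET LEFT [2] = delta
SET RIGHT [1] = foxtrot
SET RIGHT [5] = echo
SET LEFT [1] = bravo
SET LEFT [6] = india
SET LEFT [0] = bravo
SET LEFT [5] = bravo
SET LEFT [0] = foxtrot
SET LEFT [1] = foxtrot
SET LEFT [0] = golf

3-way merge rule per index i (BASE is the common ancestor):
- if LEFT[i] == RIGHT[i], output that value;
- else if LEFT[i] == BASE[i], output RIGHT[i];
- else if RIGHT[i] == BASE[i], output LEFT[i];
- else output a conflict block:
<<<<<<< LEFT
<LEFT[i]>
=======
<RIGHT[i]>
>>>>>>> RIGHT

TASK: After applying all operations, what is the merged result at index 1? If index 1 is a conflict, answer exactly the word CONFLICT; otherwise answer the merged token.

Final LEFT:  [golf, foxtrot, delta, echo, charlie, bravo, india, echo]
Final RIGHT: [india, foxtrot, alpha, echo, hotel, echo, hotel, echo]
i=0: L=golf, R=india=BASE -> take LEFT -> golf
i=1: L=foxtrot R=foxtrot -> agree -> foxtrot
i=2: L=delta, R=alpha=BASE -> take LEFT -> delta
i=3: L=echo R=echo -> agree -> echo
i=4: L=charlie, R=hotel=BASE -> take LEFT -> charlie
i=5: BASE=golf L=bravo R=echo all differ -> CONFLICT
i=6: L=india, R=hotel=BASE -> take LEFT -> india
i=7: L=echo R=echo -> agree -> echo
Index 1 -> foxtrot

Answer: foxtrot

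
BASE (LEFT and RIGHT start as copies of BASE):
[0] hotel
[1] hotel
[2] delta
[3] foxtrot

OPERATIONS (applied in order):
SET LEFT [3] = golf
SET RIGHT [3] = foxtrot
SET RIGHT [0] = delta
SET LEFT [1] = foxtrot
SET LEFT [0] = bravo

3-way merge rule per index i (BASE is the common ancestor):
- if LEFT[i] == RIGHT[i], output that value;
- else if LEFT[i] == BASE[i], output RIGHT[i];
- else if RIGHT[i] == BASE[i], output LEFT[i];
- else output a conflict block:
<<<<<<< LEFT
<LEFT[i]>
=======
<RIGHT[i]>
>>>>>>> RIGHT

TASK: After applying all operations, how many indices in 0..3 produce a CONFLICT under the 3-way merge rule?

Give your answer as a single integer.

Final LEFT:  [bravo, foxtrot, delta, golf]
Final RIGHT: [delta, hotel, delta, foxtrot]
i=0: BASE=hotel L=bravo R=delta all differ -> CONFLICT
i=1: L=foxtrot, R=hotel=BASE -> take LEFT -> foxtrot
i=2: L=delta R=delta -> agree -> delta
i=3: L=golf, R=foxtrot=BASE -> take LEFT -> golf
Conflict count: 1

Answer: 1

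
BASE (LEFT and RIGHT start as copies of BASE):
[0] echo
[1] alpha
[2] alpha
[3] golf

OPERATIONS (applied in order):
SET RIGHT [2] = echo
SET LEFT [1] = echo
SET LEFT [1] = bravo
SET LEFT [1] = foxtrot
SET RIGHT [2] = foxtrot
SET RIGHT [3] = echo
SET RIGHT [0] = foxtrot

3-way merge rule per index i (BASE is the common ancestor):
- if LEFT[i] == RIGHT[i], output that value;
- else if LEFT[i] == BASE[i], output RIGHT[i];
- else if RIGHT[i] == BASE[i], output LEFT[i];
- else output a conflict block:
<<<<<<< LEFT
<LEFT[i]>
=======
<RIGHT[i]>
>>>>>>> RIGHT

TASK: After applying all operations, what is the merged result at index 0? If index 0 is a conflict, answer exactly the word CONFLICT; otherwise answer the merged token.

Final LEFT:  [echo, foxtrot, alpha, golf]
Final RIGHT: [foxtrot, alpha, foxtrot, echo]
i=0: L=echo=BASE, R=foxtrot -> take RIGHT -> foxtrot
i=1: L=foxtrot, R=alpha=BASE -> take LEFT -> foxtrot
i=2: L=alpha=BASE, R=foxtrot -> take RIGHT -> foxtrot
i=3: L=golf=BASE, R=echo -> take RIGHT -> echo
Index 0 -> foxtrot

Answer: foxtrot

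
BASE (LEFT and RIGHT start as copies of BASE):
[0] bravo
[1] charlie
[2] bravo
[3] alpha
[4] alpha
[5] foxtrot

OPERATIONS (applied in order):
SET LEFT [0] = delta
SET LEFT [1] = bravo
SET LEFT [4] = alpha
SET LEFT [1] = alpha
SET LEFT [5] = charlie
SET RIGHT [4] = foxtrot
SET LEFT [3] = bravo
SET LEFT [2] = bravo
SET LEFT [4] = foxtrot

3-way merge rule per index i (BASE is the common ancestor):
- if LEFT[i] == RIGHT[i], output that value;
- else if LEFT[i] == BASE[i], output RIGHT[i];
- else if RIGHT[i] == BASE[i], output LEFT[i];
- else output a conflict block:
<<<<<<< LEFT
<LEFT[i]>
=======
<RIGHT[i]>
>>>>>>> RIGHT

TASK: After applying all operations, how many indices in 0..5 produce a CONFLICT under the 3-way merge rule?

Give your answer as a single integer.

Final LEFT:  [delta, alpha, bravo, bravo, foxtrot, charlie]
Final RIGHT: [bravo, charlie, bravo, alpha, foxtrot, foxtrot]
i=0: L=delta, R=bravo=BASE -> take LEFT -> delta
i=1: L=alpha, R=charlie=BASE -> take LEFT -> alpha
i=2: L=bravo R=bravo -> agree -> bravo
i=3: L=bravo, R=alpha=BASE -> take LEFT -> bravo
i=4: L=foxtrot R=foxtrot -> agree -> foxtrot
i=5: L=charlie, R=foxtrot=BASE -> take LEFT -> charlie
Conflict count: 0

Answer: 0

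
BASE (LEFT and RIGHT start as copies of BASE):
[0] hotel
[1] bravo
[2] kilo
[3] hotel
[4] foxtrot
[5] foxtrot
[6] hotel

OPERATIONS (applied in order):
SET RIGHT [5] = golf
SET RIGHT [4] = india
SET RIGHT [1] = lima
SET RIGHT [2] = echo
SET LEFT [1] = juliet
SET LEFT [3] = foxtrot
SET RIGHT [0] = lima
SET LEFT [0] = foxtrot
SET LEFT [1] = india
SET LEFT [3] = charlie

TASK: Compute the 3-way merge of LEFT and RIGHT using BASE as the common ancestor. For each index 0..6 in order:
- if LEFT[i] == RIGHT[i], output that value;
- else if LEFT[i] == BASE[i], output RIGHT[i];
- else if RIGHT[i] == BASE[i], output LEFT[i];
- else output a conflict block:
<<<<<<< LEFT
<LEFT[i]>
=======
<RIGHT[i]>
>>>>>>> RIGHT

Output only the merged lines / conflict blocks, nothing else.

Final LEFT:  [foxtrot, india, kilo, charlie, foxtrot, foxtrot, hotel]
Final RIGHT: [lima, lima, echo, hotel, india, golf, hotel]
i=0: BASE=hotel L=foxtrot R=lima all differ -> CONFLICT
i=1: BASE=bravo L=india R=lima all differ -> CONFLICT
i=2: L=kilo=BASE, R=echo -> take RIGHT -> echo
i=3: L=charlie, R=hotel=BASE -> take LEFT -> charlie
i=4: L=foxtrot=BASE, R=india -> take RIGHT -> india
i=5: L=foxtrot=BASE, R=golf -> take RIGHT -> golf
i=6: L=hotel R=hotel -> agree -> hotel

Answer: <<<<<<< LEFT
foxtrot
=======
lima
>>>>>>> RIGHT
<<<<<<< LEFT
india
=======
lima
>>>>>>> RIGHT
echo
charlie
india
golf
hotel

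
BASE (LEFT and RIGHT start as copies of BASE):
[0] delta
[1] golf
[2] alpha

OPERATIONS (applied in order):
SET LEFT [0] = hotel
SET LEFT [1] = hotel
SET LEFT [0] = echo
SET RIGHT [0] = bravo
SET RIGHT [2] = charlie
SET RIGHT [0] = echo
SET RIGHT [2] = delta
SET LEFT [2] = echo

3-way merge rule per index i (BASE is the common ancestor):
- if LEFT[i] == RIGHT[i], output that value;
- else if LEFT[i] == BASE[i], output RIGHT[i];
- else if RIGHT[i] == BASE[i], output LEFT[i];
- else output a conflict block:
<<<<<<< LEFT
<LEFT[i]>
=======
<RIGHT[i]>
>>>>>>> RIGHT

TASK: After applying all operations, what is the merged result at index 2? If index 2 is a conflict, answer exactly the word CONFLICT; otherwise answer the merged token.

Final LEFT:  [echo, hotel, echo]
Final RIGHT: [echo, golf, delta]
i=0: L=echo R=echo -> agree -> echo
i=1: L=hotel, R=golf=BASE -> take LEFT -> hotel
i=2: BASE=alpha L=echo R=delta all differ -> CONFLICT
Index 2 -> CONFLICT

Answer: CONFLICT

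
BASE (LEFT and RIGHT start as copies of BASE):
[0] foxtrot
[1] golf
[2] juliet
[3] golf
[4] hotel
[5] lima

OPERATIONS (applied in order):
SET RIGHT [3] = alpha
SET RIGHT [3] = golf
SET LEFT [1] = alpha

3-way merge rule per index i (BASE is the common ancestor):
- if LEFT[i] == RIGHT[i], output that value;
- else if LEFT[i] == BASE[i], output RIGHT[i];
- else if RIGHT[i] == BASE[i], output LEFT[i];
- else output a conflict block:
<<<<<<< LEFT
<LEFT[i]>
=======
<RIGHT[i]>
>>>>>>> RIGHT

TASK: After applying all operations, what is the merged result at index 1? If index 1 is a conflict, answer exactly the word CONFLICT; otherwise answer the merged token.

Answer: alpha

Derivation:
Final LEFT:  [foxtrot, alpha, juliet, golf, hotel, lima]
Final RIGHT: [foxtrot, golf, juliet, golf, hotel, lima]
i=0: L=foxtrot R=foxtrot -> agree -> foxtrot
i=1: L=alpha, R=golf=BASE -> take LEFT -> alpha
i=2: L=juliet R=juliet -> agree -> juliet
i=3: L=golf R=golf -> agree -> golf
i=4: L=hotel R=hotel -> agree -> hotel
i=5: L=lima R=lima -> agree -> lima
Index 1 -> alpha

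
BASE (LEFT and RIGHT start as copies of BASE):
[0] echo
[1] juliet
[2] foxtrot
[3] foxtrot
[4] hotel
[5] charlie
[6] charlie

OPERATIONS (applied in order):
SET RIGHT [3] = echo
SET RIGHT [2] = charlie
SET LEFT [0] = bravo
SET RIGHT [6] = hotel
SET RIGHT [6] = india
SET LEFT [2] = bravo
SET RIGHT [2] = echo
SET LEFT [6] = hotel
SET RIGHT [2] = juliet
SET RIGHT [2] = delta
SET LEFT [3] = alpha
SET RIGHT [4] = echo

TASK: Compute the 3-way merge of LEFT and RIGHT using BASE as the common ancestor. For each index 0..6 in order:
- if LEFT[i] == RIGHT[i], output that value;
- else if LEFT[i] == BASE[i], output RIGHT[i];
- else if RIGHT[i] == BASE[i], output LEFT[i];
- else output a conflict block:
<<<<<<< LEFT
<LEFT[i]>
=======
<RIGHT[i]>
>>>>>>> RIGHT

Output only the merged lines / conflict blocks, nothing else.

Answer: bravo
juliet
<<<<<<< LEFT
bravo
=======
delta
>>>>>>> RIGHT
<<<<<<< LEFT
alpha
=======
echo
>>>>>>> RIGHT
echo
charlie
<<<<<<< LEFT
hotel
=======
india
>>>>>>> RIGHT

Derivation:
Final LEFT:  [bravo, juliet, bravo, alpha, hotel, charlie, hotel]
Final RIGHT: [echo, juliet, delta, echo, echo, charlie, india]
i=0: L=bravo, R=echo=BASE -> take LEFT -> bravo
i=1: L=juliet R=juliet -> agree -> juliet
i=2: BASE=foxtrot L=bravo R=delta all differ -> CONFLICT
i=3: BASE=foxtrot L=alpha R=echo all differ -> CONFLICT
i=4: L=hotel=BASE, R=echo -> take RIGHT -> echo
i=5: L=charlie R=charlie -> agree -> charlie
i=6: BASE=charlie L=hotel R=india all differ -> CONFLICT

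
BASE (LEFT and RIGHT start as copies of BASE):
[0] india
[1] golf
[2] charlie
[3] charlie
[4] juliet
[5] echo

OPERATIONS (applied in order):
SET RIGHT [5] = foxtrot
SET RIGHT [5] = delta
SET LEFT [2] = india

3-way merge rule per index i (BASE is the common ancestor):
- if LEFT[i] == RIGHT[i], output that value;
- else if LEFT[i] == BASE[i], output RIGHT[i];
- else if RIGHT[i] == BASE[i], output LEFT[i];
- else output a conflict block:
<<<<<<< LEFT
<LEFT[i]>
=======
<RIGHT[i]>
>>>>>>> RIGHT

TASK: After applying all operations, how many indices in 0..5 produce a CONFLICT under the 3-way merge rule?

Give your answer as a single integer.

Answer: 0

Derivation:
Final LEFT:  [india, golf, india, charlie, juliet, echo]
Final RIGHT: [india, golf, charlie, charlie, juliet, delta]
i=0: L=india R=india -> agree -> india
i=1: L=golf R=golf -> agree -> golf
i=2: L=india, R=charlie=BASE -> take LEFT -> india
i=3: L=charlie R=charlie -> agree -> charlie
i=4: L=juliet R=juliet -> agree -> juliet
i=5: L=echo=BASE, R=delta -> take RIGHT -> delta
Conflict count: 0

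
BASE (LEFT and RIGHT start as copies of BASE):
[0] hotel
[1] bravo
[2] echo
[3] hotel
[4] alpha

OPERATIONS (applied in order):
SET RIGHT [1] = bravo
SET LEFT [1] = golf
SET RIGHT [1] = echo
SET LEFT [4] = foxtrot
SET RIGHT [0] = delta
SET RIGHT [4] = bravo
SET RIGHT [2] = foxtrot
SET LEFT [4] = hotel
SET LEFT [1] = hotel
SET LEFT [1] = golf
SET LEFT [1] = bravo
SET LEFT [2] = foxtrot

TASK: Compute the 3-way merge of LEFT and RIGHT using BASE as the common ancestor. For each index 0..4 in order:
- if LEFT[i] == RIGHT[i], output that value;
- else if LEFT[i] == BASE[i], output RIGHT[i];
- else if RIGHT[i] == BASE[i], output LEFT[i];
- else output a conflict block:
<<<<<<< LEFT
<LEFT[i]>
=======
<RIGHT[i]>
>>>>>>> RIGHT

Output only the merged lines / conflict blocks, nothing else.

Final LEFT:  [hotel, bravo, foxtrot, hotel, hotel]
Final RIGHT: [delta, echo, foxtrot, hotel, bravo]
i=0: L=hotel=BASE, R=delta -> take RIGHT -> delta
i=1: L=bravo=BASE, R=echo -> take RIGHT -> echo
i=2: L=foxtrot R=foxtrot -> agree -> foxtrot
i=3: L=hotel R=hotel -> agree -> hotel
i=4: BASE=alpha L=hotel R=bravo all differ -> CONFLICT

Answer: delta
echo
foxtrot
hotel
<<<<<<< LEFT
hotel
=======
bravo
>>>>>>> RIGHT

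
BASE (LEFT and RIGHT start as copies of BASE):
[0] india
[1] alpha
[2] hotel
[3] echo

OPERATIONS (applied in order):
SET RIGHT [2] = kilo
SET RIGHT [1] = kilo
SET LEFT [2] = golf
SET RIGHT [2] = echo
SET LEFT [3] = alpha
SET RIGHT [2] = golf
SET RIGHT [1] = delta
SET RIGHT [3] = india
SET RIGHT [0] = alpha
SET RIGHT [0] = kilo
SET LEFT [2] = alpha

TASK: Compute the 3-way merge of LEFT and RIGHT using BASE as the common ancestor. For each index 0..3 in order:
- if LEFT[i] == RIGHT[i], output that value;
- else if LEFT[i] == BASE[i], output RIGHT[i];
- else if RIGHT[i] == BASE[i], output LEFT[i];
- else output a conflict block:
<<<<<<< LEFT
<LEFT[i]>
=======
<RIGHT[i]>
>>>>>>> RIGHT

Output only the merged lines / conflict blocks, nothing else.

Answer: kilo
delta
<<<<<<< LEFT
alpha
=======
golf
>>>>>>> RIGHT
<<<<<<< LEFT
alpha
=======
india
>>>>>>> RIGHT

Derivation:
Final LEFT:  [india, alpha, alpha, alpha]
Final RIGHT: [kilo, delta, golf, india]
i=0: L=india=BASE, R=kilo -> take RIGHT -> kilo
i=1: L=alpha=BASE, R=delta -> take RIGHT -> delta
i=2: BASE=hotel L=alpha R=golf all differ -> CONFLICT
i=3: BASE=echo L=alpha R=india all differ -> CONFLICT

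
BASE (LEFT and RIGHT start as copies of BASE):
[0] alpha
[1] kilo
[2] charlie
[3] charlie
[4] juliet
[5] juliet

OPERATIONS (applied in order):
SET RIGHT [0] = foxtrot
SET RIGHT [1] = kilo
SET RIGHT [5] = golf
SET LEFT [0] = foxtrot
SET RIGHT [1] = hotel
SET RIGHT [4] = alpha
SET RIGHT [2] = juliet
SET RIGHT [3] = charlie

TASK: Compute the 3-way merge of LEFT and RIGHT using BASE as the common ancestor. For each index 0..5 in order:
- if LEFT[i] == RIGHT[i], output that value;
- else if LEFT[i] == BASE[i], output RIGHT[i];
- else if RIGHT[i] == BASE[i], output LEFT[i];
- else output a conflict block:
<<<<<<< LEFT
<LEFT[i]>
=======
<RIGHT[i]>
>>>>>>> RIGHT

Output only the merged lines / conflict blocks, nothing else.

Answer: foxtrot
hotel
juliet
charlie
alpha
golf

Derivation:
Final LEFT:  [foxtrot, kilo, charlie, charlie, juliet, juliet]
Final RIGHT: [foxtrot, hotel, juliet, charlie, alpha, golf]
i=0: L=foxtrot R=foxtrot -> agree -> foxtrot
i=1: L=kilo=BASE, R=hotel -> take RIGHT -> hotel
i=2: L=charlie=BASE, R=juliet -> take RIGHT -> juliet
i=3: L=charlie R=charlie -> agree -> charlie
i=4: L=juliet=BASE, R=alpha -> take RIGHT -> alpha
i=5: L=juliet=BASE, R=golf -> take RIGHT -> golf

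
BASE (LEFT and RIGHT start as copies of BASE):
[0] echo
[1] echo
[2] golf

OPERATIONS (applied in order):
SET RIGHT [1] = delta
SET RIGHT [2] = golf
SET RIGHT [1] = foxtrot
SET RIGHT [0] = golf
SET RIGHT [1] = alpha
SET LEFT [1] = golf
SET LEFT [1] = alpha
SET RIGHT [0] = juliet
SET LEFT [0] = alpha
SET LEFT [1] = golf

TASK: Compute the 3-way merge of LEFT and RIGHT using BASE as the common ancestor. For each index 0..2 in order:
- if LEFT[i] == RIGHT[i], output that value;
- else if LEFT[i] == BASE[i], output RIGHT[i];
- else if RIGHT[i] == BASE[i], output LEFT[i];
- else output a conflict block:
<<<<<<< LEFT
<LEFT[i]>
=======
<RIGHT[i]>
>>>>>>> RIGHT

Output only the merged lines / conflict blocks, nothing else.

Answer: <<<<<<< LEFT
alpha
=======
juliet
>>>>>>> RIGHT
<<<<<<< LEFT
golf
=======
alpha
>>>>>>> RIGHT
golf

Derivation:
Final LEFT:  [alpha, golf, golf]
Final RIGHT: [juliet, alpha, golf]
i=0: BASE=echo L=alpha R=juliet all differ -> CONFLICT
i=1: BASE=echo L=golf R=alpha all differ -> CONFLICT
i=2: L=golf R=golf -> agree -> golf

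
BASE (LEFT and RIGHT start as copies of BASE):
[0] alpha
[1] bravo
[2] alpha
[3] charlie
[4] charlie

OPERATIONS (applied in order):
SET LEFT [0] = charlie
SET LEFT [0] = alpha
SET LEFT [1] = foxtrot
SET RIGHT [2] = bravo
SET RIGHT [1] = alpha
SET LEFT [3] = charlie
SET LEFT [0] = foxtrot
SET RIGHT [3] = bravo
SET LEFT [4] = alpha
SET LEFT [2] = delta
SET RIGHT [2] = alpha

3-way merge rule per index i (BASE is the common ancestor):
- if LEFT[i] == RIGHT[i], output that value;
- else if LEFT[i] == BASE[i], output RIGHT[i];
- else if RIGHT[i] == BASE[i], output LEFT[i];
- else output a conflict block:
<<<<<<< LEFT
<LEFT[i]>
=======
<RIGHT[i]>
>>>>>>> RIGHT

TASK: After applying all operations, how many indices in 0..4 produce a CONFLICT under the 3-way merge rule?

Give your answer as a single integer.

Final LEFT:  [foxtrot, foxtrot, delta, charlie, alpha]
Final RIGHT: [alpha, alpha, alpha, bravo, charlie]
i=0: L=foxtrot, R=alpha=BASE -> take LEFT -> foxtrot
i=1: BASE=bravo L=foxtrot R=alpha all differ -> CONFLICT
i=2: L=delta, R=alpha=BASE -> take LEFT -> delta
i=3: L=charlie=BASE, R=bravo -> take RIGHT -> bravo
i=4: L=alpha, R=charlie=BASE -> take LEFT -> alpha
Conflict count: 1

Answer: 1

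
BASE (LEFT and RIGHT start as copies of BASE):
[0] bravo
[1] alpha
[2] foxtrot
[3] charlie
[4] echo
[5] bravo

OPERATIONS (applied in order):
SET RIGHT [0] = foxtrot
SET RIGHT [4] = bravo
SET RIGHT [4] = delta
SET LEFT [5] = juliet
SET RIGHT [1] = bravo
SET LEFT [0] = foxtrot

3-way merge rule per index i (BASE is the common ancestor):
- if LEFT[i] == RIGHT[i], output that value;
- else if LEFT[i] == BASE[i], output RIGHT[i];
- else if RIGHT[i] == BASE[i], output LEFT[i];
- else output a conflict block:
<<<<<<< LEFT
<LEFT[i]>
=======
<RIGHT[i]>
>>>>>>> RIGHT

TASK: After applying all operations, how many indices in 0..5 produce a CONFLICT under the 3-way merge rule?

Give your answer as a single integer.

Answer: 0

Derivation:
Final LEFT:  [foxtrot, alpha, foxtrot, charlie, echo, juliet]
Final RIGHT: [foxtrot, bravo, foxtrot, charlie, delta, bravo]
i=0: L=foxtrot R=foxtrot -> agree -> foxtrot
i=1: L=alpha=BASE, R=bravo -> take RIGHT -> bravo
i=2: L=foxtrot R=foxtrot -> agree -> foxtrot
i=3: L=charlie R=charlie -> agree -> charlie
i=4: L=echo=BASE, R=delta -> take RIGHT -> delta
i=5: L=juliet, R=bravo=BASE -> take LEFT -> juliet
Conflict count: 0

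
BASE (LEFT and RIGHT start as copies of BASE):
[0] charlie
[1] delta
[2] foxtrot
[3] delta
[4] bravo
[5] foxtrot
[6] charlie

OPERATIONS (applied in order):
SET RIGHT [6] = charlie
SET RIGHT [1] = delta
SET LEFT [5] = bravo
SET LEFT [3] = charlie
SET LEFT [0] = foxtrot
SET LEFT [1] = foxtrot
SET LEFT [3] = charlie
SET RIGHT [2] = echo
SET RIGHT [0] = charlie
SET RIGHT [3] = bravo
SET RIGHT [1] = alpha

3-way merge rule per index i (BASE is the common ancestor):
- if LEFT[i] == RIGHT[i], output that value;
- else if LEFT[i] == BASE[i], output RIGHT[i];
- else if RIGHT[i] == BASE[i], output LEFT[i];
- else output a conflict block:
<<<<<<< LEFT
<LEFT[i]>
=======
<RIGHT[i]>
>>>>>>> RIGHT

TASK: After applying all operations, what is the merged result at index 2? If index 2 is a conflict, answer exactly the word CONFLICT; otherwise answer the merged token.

Final LEFT:  [foxtrot, foxtrot, foxtrot, charlie, bravo, bravo, charlie]
Final RIGHT: [charlie, alpha, echo, bravo, bravo, foxtrot, charlie]
i=0: L=foxtrot, R=charlie=BASE -> take LEFT -> foxtrot
i=1: BASE=delta L=foxtrot R=alpha all differ -> CONFLICT
i=2: L=foxtrot=BASE, R=echo -> take RIGHT -> echo
i=3: BASE=delta L=charlie R=bravo all differ -> CONFLICT
i=4: L=bravo R=bravo -> agree -> bravo
i=5: L=bravo, R=foxtrot=BASE -> take LEFT -> bravo
i=6: L=charlie R=charlie -> agree -> charlie
Index 2 -> echo

Answer: echo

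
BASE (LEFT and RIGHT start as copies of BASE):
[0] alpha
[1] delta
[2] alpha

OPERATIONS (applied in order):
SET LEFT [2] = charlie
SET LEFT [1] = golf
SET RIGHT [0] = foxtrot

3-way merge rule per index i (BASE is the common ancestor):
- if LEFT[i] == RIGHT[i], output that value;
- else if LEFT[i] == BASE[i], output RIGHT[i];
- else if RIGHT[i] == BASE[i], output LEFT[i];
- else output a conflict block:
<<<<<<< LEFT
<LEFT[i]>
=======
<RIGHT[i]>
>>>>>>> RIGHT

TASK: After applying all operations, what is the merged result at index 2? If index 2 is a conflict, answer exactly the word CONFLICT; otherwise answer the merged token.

Answer: charlie

Derivation:
Final LEFT:  [alpha, golf, charlie]
Final RIGHT: [foxtrot, delta, alpha]
i=0: L=alpha=BASE, R=foxtrot -> take RIGHT -> foxtrot
i=1: L=golf, R=delta=BASE -> take LEFT -> golf
i=2: L=charlie, R=alpha=BASE -> take LEFT -> charlie
Index 2 -> charlie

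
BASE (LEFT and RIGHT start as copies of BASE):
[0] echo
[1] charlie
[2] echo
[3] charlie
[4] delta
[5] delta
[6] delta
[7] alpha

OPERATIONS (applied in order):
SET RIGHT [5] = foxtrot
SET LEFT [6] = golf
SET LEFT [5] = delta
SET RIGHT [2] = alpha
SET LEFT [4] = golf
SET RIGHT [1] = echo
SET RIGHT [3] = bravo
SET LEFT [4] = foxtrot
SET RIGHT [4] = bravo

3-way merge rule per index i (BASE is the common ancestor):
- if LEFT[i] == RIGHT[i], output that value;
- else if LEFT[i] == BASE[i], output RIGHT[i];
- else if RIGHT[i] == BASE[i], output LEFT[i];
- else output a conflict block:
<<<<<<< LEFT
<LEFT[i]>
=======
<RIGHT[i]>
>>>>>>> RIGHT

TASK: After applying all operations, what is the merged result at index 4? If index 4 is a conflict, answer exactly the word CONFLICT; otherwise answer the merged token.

Final LEFT:  [echo, charlie, echo, charlie, foxtrot, delta, golf, alpha]
Final RIGHT: [echo, echo, alpha, bravo, bravo, foxtrot, delta, alpha]
i=0: L=echo R=echo -> agree -> echo
i=1: L=charlie=BASE, R=echo -> take RIGHT -> echo
i=2: L=echo=BASE, R=alpha -> take RIGHT -> alpha
i=3: L=charlie=BASE, R=bravo -> take RIGHT -> bravo
i=4: BASE=delta L=foxtrot R=bravo all differ -> CONFLICT
i=5: L=delta=BASE, R=foxtrot -> take RIGHT -> foxtrot
i=6: L=golf, R=delta=BASE -> take LEFT -> golf
i=7: L=alpha R=alpha -> agree -> alpha
Index 4 -> CONFLICT

Answer: CONFLICT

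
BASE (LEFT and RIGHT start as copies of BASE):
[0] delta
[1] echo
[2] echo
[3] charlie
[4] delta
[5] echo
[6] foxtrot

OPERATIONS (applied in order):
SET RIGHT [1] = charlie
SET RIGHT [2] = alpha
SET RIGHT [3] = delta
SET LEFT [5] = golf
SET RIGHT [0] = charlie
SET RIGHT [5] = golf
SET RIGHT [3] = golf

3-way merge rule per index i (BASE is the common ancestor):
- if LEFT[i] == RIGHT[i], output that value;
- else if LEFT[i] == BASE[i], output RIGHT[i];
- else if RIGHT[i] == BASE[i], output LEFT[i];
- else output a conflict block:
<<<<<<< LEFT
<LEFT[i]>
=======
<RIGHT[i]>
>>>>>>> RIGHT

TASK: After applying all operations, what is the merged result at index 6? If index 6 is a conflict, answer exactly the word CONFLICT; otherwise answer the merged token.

Answer: foxtrot

Derivation:
Final LEFT:  [delta, echo, echo, charlie, delta, golf, foxtrot]
Final RIGHT: [charlie, charlie, alpha, golf, delta, golf, foxtrot]
i=0: L=delta=BASE, R=charlie -> take RIGHT -> charlie
i=1: L=echo=BASE, R=charlie -> take RIGHT -> charlie
i=2: L=echo=BASE, R=alpha -> take RIGHT -> alpha
i=3: L=charlie=BASE, R=golf -> take RIGHT -> golf
i=4: L=delta R=delta -> agree -> delta
i=5: L=golf R=golf -> agree -> golf
i=6: L=foxtrot R=foxtrot -> agree -> foxtrot
Index 6 -> foxtrot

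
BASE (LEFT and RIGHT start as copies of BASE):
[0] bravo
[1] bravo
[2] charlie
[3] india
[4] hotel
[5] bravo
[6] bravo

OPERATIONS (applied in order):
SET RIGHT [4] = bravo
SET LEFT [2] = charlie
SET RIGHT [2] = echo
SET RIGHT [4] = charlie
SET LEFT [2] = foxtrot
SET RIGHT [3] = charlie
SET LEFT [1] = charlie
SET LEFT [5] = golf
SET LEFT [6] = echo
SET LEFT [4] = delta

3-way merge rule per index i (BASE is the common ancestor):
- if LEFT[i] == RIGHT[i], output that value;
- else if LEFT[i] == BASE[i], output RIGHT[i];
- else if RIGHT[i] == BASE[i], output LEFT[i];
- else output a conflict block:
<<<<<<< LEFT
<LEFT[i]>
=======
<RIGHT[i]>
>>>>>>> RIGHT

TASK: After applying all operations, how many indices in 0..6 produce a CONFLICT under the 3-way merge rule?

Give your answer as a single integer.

Answer: 2

Derivation:
Final LEFT:  [bravo, charlie, foxtrot, india, delta, golf, echo]
Final RIGHT: [bravo, bravo, echo, charlie, charlie, bravo, bravo]
i=0: L=bravo R=bravo -> agree -> bravo
i=1: L=charlie, R=bravo=BASE -> take LEFT -> charlie
i=2: BASE=charlie L=foxtrot R=echo all differ -> CONFLICT
i=3: L=india=BASE, R=charlie -> take RIGHT -> charlie
i=4: BASE=hotel L=delta R=charlie all differ -> CONFLICT
i=5: L=golf, R=bravo=BASE -> take LEFT -> golf
i=6: L=echo, R=bravo=BASE -> take LEFT -> echo
Conflict count: 2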